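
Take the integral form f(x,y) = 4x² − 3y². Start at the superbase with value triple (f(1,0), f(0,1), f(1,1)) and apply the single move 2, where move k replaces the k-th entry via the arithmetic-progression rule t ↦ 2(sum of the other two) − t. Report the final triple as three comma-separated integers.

start (4,-3,1) = (f(1,0),f(0,1),f(1,1))
replace slot 2: 2·(4+1) − (-3) = 13 → (4,13,1)

4,13,1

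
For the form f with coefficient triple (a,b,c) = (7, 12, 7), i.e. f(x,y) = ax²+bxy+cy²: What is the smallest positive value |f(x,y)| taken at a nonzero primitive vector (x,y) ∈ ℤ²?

translate: b→-2 (≡12 mod 14), so (7,12,7)→(7,-2,2)
flip: (7,-2,2)→(2,2,7)
reduced (well bottom): (2,2,7) with a≤c, −a<b≤a
well minimum = a = 2

2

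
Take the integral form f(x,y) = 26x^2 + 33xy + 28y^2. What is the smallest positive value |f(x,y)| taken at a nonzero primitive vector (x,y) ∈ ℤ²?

translate: b→-19 (≡33 mod 52), so (26,33,28)→(26,-19,21)
flip: (26,-19,21)→(21,19,26)
reduced (well bottom): (21,19,26) with a≤c, −a<b≤a
well minimum = a = 21

21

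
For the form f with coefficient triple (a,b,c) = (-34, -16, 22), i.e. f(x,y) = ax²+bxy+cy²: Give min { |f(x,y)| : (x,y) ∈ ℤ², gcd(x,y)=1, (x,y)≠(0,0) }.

descent: ρ → (22,16,-34)  [lands on river]
river: ρ → (-34,52,4)
river: ρ → (4,52,-34)
river: ρ → (-34,16,22)
river: ρ → (22,28,-28)
river: ρ → (-28,28,22)
closes: descent 1, river 6
min |a| on river = 4

4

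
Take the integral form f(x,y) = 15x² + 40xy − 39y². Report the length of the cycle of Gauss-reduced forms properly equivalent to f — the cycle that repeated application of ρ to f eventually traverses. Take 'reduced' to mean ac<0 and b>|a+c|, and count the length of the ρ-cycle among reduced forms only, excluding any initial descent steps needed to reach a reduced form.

D = 3940, ⌊√D⌋ = 62
river: ρ → (-39,38,16)
river: ρ → (16,58,-9)
river: ρ → (-9,50,40)
river: ρ → (40,30,-19)
river: ρ → (-19,46,24)
river: ρ → (24,50,-15)
river: ρ → (-15,40,39)
river: ρ → (39,38,-16)
river: ρ → (-16,58,9)
river: ρ → (9,50,-40)
river: ρ → (-40,30,19)
river: ρ → (19,46,-24)
river: ρ → (-24,50,15)
river: ρ → (15,40,-39)
ρ-cycle length = 14 (tail of 0 descent steps not counted)

14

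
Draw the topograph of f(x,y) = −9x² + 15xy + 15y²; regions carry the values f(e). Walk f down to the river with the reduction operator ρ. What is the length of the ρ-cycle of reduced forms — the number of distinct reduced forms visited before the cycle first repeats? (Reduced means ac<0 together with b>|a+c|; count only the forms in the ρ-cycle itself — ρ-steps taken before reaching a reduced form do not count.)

D = 765, ⌊√D⌋ = 27
river: ρ → (15,15,-9)
river: ρ → (-9,21,9)
river: ρ → (9,15,-15)
river: ρ → (-15,15,9)
river: ρ → (9,21,-9)
river: ρ → (-9,15,15)
ρ-cycle length = 6 (tail of 0 descent steps not counted)

6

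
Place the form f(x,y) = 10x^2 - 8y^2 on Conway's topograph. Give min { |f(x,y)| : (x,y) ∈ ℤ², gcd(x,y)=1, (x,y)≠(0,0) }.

descent: ρ → (-8,16,2)  [lands on river]
river: ρ → (2,16,-8)
closes: descent 1, river 2
min |a| on river = 2

2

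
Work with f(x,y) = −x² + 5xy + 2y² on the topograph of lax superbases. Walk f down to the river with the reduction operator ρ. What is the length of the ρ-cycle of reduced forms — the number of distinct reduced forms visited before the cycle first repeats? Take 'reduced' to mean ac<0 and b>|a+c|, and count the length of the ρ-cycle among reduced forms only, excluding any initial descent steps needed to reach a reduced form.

D = 33, ⌊√D⌋ = 5
river: ρ → (2,3,-3)
river: ρ → (-3,3,2)
river: ρ → (2,5,-1)
river: ρ → (-1,5,2)
ρ-cycle length = 4 (tail of 0 descent steps not counted)

4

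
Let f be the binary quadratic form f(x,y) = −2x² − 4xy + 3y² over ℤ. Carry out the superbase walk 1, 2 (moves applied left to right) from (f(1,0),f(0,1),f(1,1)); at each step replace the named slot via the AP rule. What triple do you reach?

start (-2,3,-3) = (f(1,0),f(0,1),f(1,1))
replace slot 1: 2·(3+(-3)) − (-2) = 2 → (2,3,-3)
replace slot 2: 2·(2+(-3)) − 3 = -5 → (2,-5,-3)

2,-5,-3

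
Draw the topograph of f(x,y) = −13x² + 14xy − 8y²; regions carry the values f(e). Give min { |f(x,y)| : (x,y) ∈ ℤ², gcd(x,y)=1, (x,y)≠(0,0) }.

translate: b→12 (≡-14 mod 26), so (13,-14,8)→(13,12,7)
flip: (13,12,7)→(7,-12,13)
translate: b→2 (≡-12 mod 14), so (7,-12,13)→(7,2,8)
reduced (well bottom): (7,2,8) with a≤c, −a<b≤a
well minimum |f| = |-7| = 7 (negative-definite)

7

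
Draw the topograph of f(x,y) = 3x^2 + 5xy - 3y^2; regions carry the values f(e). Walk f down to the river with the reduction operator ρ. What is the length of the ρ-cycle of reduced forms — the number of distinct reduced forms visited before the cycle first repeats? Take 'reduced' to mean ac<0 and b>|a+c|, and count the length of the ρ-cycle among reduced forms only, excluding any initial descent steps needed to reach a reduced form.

D = 61, ⌊√D⌋ = 7
river: ρ → (-3,7,1)
river: ρ → (1,7,-3)
river: ρ → (-3,5,3)
river: ρ → (3,7,-1)
river: ρ → (-1,7,3)
river: ρ → (3,5,-3)
ρ-cycle length = 6 (tail of 0 descent steps not counted)

6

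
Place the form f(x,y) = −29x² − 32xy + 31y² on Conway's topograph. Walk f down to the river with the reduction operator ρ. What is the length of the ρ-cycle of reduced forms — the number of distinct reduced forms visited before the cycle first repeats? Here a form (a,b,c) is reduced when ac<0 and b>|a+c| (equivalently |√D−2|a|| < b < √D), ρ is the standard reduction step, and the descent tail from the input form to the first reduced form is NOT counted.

D = 4620, ⌊√D⌋ = 67
descent: ρ → (31,32,-29)  [lands on river]
river: ρ → (-29,26,34)
river: ρ → (34,42,-21)
river: ρ → (-21,42,34)
river: ρ → (34,26,-29)
river: ρ → (-29,32,31)
river: ρ → (31,30,-30)
river: ρ → (-30,30,31)
ρ-cycle length = 8 (tail of 1 descent step not counted)

8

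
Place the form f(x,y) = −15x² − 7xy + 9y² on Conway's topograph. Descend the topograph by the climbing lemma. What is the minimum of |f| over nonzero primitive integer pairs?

descent: ρ → (9,7,-15)  [lands on river]
river: ρ → (-15,23,1)
river: ρ → (1,23,-15)
river: ρ → (-15,7,9)
river: ρ → (9,11,-13)
river: ρ → (-13,15,7)
river: ρ → (7,13,-15)
river: ρ → (-15,17,5)
river: ρ → (5,23,-3)
river: ρ → (-3,19,19)
river: ρ → (19,19,-3)
river: ρ → (-3,23,5)
river: ρ → (5,17,-15)
river: ρ → (-15,13,7)
river: ρ → (7,15,-13)
river: ρ → (-13,11,9)
closes: descent 1, river 16
min |a| on river = 1

1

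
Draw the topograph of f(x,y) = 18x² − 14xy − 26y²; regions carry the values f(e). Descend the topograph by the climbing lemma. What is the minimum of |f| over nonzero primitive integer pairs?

descent: ρ → (-26,14,18)  [lands on river]
river: ρ → (18,22,-22)
river: ρ → (-22,22,18)
river: ρ → (18,14,-26)
river: ρ → (-26,38,6)
river: ρ → (6,34,-38)
river: ρ → (-38,42,2)
river: ρ → (2,42,-38)
river: ρ → (-38,34,6)
river: ρ → (6,38,-26)
closes: descent 1, river 10
min |a| on river = 2

2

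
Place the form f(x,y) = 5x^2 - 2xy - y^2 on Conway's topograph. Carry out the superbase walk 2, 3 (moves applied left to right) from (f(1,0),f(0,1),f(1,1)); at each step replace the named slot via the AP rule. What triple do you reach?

start (5,-1,2) = (f(1,0),f(0,1),f(1,1))
replace slot 2: 2·(5+2) − (-1) = 15 → (5,15,2)
replace slot 3: 2·(5+15) − 2 = 38 → (5,15,38)

5,15,38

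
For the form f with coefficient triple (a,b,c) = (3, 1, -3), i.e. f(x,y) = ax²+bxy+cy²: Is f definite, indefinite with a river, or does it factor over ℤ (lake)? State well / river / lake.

D = b²−4ac = 1² − 4·3·(-3) = 37
D > 0 non-square ⇒ indefinite ⇒ periodic river

river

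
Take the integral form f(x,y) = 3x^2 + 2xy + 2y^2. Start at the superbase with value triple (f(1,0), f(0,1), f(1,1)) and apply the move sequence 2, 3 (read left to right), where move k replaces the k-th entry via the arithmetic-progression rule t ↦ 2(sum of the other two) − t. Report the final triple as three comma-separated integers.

start (3,2,7) = (f(1,0),f(0,1),f(1,1))
replace slot 2: 2·(3+7) − 2 = 18 → (3,18,7)
replace slot 3: 2·(3+18) − 7 = 35 → (3,18,35)

3,18,35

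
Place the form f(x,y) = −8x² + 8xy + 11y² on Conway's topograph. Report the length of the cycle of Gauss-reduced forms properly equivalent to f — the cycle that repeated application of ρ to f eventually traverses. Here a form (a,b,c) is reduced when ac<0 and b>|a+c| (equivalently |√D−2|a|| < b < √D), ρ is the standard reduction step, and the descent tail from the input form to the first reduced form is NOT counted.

D = 416, ⌊√D⌋ = 20
river: ρ → (11,14,-5)
river: ρ → (-5,16,8)
river: ρ → (8,16,-5)
river: ρ → (-5,14,11)
river: ρ → (11,8,-8)
river: ρ → (-8,8,11)
ρ-cycle length = 6 (tail of 0 descent steps not counted)

6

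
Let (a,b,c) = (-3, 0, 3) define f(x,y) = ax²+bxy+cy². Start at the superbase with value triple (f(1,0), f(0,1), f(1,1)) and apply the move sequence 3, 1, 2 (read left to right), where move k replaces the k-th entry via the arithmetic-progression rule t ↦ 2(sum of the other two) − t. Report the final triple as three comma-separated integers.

start (-3,3,0) = (f(1,0),f(0,1),f(1,1))
replace slot 3: 2·((-3)+3) − 0 = 0 → (-3,3,0)
replace slot 1: 2·(3+0) − (-3) = 9 → (9,3,0)
replace slot 2: 2·(9+0) − 3 = 15 → (9,15,0)

9,15,0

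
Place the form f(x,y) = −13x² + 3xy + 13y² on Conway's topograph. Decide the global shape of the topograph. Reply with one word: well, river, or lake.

D = b²−4ac = 3² − 4·(-13)·13 = 685
D > 0 non-square ⇒ indefinite ⇒ periodic river

river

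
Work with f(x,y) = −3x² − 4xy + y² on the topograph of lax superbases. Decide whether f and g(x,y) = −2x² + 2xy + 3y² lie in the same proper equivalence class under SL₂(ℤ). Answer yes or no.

D₁ = 28, D₂ = 28
river cycle of f (length 4): (1, 4, -3), (-3, 2, 2), (2, 2, -3), (-3, 4, 1)
river cycle of g (length 4): (3, 4, -1), (-1, 4, 3), (3, 2, -2), (-2, 2, 3)
cycles differ ⇒ inequivalent

no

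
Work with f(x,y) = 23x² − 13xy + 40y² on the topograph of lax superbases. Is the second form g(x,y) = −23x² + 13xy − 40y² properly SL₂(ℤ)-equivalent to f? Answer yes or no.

D₁ = -3511, D₂ = -3511
f: reduced (well bottom): (23,-13,40) with a≤c, −a<b≤a
g is negative-definite; reduce −g:
−g: reduced (well bottom): (23,-13,40) with a≤c, −a<b≤a
flip sign back: reduced form of g is (-23,13,-40)
reduced forms (23, -13, 40) vs (-23, 13, -40) ⇒ inequivalent

no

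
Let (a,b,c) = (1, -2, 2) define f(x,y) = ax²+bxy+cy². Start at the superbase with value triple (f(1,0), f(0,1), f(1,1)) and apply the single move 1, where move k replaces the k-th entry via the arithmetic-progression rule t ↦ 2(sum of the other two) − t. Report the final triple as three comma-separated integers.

start (1,2,1) = (f(1,0),f(0,1),f(1,1))
replace slot 1: 2·(2+1) − 1 = 5 → (5,2,1)

5,2,1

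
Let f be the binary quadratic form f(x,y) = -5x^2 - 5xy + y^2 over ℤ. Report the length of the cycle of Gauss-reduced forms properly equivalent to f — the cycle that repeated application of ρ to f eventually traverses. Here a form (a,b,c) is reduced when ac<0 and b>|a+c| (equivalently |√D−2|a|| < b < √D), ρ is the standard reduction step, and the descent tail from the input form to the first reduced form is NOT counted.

D = 45, ⌊√D⌋ = 6
descent: ρ → (1,5,-5)  [lands on river]
river: ρ → (-5,5,1)
ρ-cycle length = 2 (tail of 1 descent step not counted)

2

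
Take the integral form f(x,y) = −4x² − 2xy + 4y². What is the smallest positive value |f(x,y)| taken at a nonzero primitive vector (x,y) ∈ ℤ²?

descent: ρ → (4,2,-4)  [lands on river]
river: ρ → (-4,6,2)
river: ρ → (2,6,-4)
river: ρ → (-4,2,4)
river: ρ → (4,6,-2)
river: ρ → (-2,6,4)
closes: descent 1, river 6
min |a| on river = 2

2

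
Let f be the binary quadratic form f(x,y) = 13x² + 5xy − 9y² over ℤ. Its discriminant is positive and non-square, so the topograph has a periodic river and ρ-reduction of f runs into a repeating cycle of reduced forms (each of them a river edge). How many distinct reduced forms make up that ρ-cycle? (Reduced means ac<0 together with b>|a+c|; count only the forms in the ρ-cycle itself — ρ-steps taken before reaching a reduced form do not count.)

D = 493, ⌊√D⌋ = 22
river: ρ → (-9,13,9)
river: ρ → (9,5,-13)
river: ρ → (-13,21,1)
river: ρ → (1,21,-13)
river: ρ → (-13,5,9)
river: ρ → (9,13,-9)
river: ρ → (-9,5,13)
river: ρ → (13,21,-1)
river: ρ → (-1,21,13)
river: ρ → (13,5,-9)
ρ-cycle length = 10 (tail of 0 descent steps not counted)

10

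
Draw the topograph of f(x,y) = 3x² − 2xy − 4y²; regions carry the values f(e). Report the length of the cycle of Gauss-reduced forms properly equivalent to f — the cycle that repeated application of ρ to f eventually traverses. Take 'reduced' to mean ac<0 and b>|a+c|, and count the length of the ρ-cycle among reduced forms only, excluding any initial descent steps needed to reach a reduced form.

D = 52, ⌊√D⌋ = 7
descent: ρ → (-4,2,3)  [lands on river]
river: ρ → (3,4,-3)
river: ρ → (-3,2,4)
river: ρ → (4,6,-1)
river: ρ → (-1,6,4)
river: ρ → (4,2,-3)
river: ρ → (-3,4,3)
river: ρ → (3,2,-4)
river: ρ → (-4,6,1)
river: ρ → (1,6,-4)
ρ-cycle length = 10 (tail of 1 descent step not counted)

10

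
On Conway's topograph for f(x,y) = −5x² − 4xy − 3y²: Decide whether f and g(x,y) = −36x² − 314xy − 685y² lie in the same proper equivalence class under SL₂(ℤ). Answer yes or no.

D₁ = -44, D₂ = -44
f is negative-definite; reduce −f:
−f: flip: (5,4,3)→(3,-4,5)
−f: translate: b→2 (≡-4 mod 6), so (3,-4,5)→(3,2,4)
−f: reduced (well bottom): (3,2,4) with a≤c, −a<b≤a
flip sign back: reduced form of f is (-3,-2,-4)
g is negative-definite; reduce −g:
−g: translate: b→26 (≡314 mod 72), so (36,314,685)→(36,26,5)
−g: flip: (36,26,5)→(5,-26,36)
−g: translate: b→4 (≡-26 mod 10), so (5,-26,36)→(5,4,3)
−g: flip: (5,4,3)→(3,-4,5)
−g: translate: b→2 (≡-4 mod 6), so (3,-4,5)→(3,2,4)
−g: reduced (well bottom): (3,2,4) with a≤c, −a<b≤a
flip sign back: reduced form of g is (-3,-2,-4)
reduced forms (-3, -2, -4) vs (-3, -2, -4) ⇒ equivalent

yes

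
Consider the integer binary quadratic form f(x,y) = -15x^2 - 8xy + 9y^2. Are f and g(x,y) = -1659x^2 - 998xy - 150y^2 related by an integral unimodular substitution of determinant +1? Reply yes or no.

D₁ = 604, D₂ = 604
river cycle of f (length 20): (9, 8, -15), (-15, 22, 2), (2, 22, -15), (-15, 8, 9), (9, 10, -14), (-14, 18, 5), (5, 22, -6), (-6, 14, 17), (17, 20, -3), (-3, 22, 10), … (10 more)
river cycle of g (length 20): (-15, 22, 2), (2, 22, -15), (-15, 8, 9), (9, 10, -14), (-14, 18, 5), (5, 22, -6), (-6, 14, 17), (17, 20, -3), (-3, 22, 10), (10, 18, -7), … (10 more)
cycles coincide ⇒ equivalent

yes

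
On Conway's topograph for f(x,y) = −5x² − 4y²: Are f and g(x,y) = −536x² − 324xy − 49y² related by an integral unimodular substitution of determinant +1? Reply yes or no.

D₁ = -80, D₂ = -80
f is negative-definite; reduce −f:
−f: flip: (5,0,4)→(4,0,5)
−f: reduced (well bottom): (4,0,5) with a≤c, −a<b≤a
flip sign back: reduced form of f is (-4,0,-5)
g is negative-definite; reduce −g:
−g: flip: (536,324,49)→(49,-324,536)
−g: translate: b→-30 (≡-324 mod 98), so (49,-324,536)→(49,-30,5)
−g: flip: (49,-30,5)→(5,30,49)
−g: translate: b→0 (≡30 mod 10), so (5,30,49)→(5,0,4)
−g: flip: (5,0,4)→(4,0,5)
−g: reduced (well bottom): (4,0,5) with a≤c, −a<b≤a
flip sign back: reduced form of g is (-4,0,-5)
reduced forms (-4, 0, -5) vs (-4, 0, -5) ⇒ equivalent

yes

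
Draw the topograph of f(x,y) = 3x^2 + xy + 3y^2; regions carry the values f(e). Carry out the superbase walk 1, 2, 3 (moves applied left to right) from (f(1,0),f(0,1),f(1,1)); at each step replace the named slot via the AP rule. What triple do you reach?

start (3,3,7) = (f(1,0),f(0,1),f(1,1))
replace slot 1: 2·(3+7) − 3 = 17 → (17,3,7)
replace slot 2: 2·(17+7) − 3 = 45 → (17,45,7)
replace slot 3: 2·(17+45) − 7 = 117 → (17,45,117)

17,45,117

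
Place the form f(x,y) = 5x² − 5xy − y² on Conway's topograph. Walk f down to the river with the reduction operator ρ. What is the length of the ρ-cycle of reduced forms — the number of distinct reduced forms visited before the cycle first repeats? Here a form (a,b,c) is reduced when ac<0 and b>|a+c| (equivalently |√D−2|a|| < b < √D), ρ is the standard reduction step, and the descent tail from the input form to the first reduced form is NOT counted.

D = 45, ⌊√D⌋ = 6
descent: ρ → (-1,5,5)  [lands on river]
river: ρ → (5,5,-1)
ρ-cycle length = 2 (tail of 1 descent step not counted)

2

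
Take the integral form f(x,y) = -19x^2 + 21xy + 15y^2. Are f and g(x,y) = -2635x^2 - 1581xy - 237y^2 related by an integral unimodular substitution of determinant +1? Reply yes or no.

D₁ = 1581, D₂ = 1581
river cycle of f (length 6): (15, 39, -1), (-1, 39, 15), (15, 21, -19), (-19, 17, 17), (17, 17, -19), (-19, 21, 15)
river cycle of g (length 6): (15, 39, -1), (-1, 39, 15), (15, 21, -19), (-19, 17, 17), (17, 17, -19), (-19, 21, 15)
cycles coincide ⇒ equivalent

yes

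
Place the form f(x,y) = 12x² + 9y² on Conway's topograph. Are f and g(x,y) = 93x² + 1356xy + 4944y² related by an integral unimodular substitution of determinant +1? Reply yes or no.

D₁ = -432, D₂ = -432
f: flip: (12,0,9)→(9,0,12)
f: reduced (well bottom): (9,0,12) with a≤c, −a<b≤a
g: translate: b→54 (≡1356 mod 186), so (93,1356,4944)→(93,54,9)
g: flip: (93,54,9)→(9,-54,93)
g: translate: b→0 (≡-54 mod 18), so (9,-54,93)→(9,0,12)
g: reduced (well bottom): (9,0,12) with a≤c, −a<b≤a
reduced forms (9, 0, 12) vs (9, 0, 12) ⇒ equivalent

yes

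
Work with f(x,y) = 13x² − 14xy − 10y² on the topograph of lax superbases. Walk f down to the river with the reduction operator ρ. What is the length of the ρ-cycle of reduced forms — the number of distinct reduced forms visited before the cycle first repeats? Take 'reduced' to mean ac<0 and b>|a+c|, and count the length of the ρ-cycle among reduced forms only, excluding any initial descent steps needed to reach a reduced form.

D = 716, ⌊√D⌋ = 26
descent: ρ → (-10,14,13)  [lands on river]
river: ρ → (13,12,-11)
river: ρ → (-11,10,14)
river: ρ → (14,18,-7)
river: ρ → (-7,24,5)
river: ρ → (5,26,-2)
river: ρ → (-2,26,5)
river: ρ → (5,24,-7)
river: ρ → (-7,18,14)
river: ρ → (14,10,-11)
river: ρ → (-11,12,13)
river: ρ → (13,14,-10)
river: ρ → (-10,26,1)
river: ρ → (1,26,-10)
ρ-cycle length = 14 (tail of 1 descent step not counted)

14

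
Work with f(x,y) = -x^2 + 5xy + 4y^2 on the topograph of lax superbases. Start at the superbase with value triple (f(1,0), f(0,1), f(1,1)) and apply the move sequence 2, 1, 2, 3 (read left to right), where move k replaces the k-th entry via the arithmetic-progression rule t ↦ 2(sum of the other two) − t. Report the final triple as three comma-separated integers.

start (-1,4,8) = (f(1,0),f(0,1),f(1,1))
replace slot 2: 2·((-1)+8) − 4 = 10 → (-1,10,8)
replace slot 1: 2·(10+8) − (-1) = 37 → (37,10,8)
replace slot 2: 2·(37+8) − 10 = 80 → (37,80,8)
replace slot 3: 2·(37+80) − 8 = 226 → (37,80,226)

37,80,226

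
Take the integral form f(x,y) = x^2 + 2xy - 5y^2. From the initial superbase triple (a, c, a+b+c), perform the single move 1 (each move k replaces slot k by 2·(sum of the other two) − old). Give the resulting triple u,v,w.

start (1,-5,-2) = (f(1,0),f(0,1),f(1,1))
replace slot 1: 2·((-5)+(-2)) − 1 = -15 → (-15,-5,-2)

-15,-5,-2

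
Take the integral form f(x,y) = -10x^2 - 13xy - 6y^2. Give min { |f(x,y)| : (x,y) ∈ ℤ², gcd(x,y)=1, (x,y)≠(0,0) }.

translate: b→-7 (≡13 mod 20), so (10,13,6)→(10,-7,3)
flip: (10,-7,3)→(3,7,10)
translate: b→1 (≡7 mod 6), so (3,7,10)→(3,1,6)
reduced (well bottom): (3,1,6) with a≤c, −a<b≤a
well minimum |f| = |-3| = 3 (negative-definite)

3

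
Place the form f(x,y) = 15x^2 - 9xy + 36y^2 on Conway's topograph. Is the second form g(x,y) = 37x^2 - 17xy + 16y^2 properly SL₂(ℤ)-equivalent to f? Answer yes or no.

D₁ = -2079, D₂ = -2079
f: reduced (well bottom): (15,-9,36) with a≤c, −a<b≤a
g: flip: (37,-17,16)→(16,17,37)
g: translate: b→-15 (≡17 mod 32), so (16,17,37)→(16,-15,36)
g: reduced (well bottom): (16,-15,36) with a≤c, −a<b≤a
reduced forms (15, -9, 36) vs (16, -15, 36) ⇒ inequivalent

no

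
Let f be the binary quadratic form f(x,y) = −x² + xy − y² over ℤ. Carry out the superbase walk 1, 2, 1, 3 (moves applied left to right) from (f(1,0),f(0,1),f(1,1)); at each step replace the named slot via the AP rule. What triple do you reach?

start (-1,-1,-1) = (f(1,0),f(0,1),f(1,1))
replace slot 1: 2·((-1)+(-1)) − (-1) = -3 → (-3,-1,-1)
replace slot 2: 2·((-3)+(-1)) − (-1) = -7 → (-3,-7,-1)
replace slot 1: 2·((-7)+(-1)) − (-3) = -13 → (-13,-7,-1)
replace slot 3: 2·((-13)+(-7)) − (-1) = -39 → (-13,-7,-39)

-13,-7,-39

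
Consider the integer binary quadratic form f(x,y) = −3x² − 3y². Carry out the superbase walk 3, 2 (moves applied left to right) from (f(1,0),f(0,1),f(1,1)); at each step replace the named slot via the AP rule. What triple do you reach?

start (-3,-3,-6) = (f(1,0),f(0,1),f(1,1))
replace slot 3: 2·((-3)+(-3)) − (-6) = -6 → (-3,-3,-6)
replace slot 2: 2·((-3)+(-6)) − (-3) = -15 → (-3,-15,-6)

-3,-15,-6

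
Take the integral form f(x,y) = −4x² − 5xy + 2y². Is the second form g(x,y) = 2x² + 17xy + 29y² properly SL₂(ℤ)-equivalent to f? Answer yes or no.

D₁ = 57, D₂ = 57
river cycle of f (length 6): (2, 5, -4), (-4, 3, 3), (3, 3, -4), (-4, 5, 2), (2, 7, -1), (-1, 7, 2)
river cycle of g (length 6): (2, 5, -4), (-4, 3, 3), (3, 3, -4), (-4, 5, 2), (2, 7, -1), (-1, 7, 2)
cycles coincide ⇒ equivalent

yes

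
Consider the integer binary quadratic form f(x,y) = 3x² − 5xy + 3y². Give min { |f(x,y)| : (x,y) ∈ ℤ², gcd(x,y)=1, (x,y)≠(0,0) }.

translate: b→1 (≡-5 mod 6), so (3,-5,3)→(3,1,1)
flip: (3,1,1)→(1,-1,3)
translate: b→1 (≡-1 mod 2), so (1,-1,3)→(1,1,3)
reduced (well bottom): (1,1,3) with a≤c, −a<b≤a
well minimum = a = 1

1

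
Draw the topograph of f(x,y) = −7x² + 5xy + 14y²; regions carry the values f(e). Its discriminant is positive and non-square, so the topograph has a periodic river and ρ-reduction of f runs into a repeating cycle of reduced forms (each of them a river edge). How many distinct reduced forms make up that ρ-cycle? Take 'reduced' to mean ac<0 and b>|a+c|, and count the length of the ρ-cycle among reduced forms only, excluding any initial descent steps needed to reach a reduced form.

D = 417, ⌊√D⌋ = 20
descent: ρ → (14,-5,-7)
descent: ρ → (-7,19,2)  [lands on river]
river: ρ → (2,17,-16)
river: ρ → (-16,15,3)
river: ρ → (3,15,-16)
river: ρ → (-16,17,2)
river: ρ → (2,19,-7)
river: ρ → (-7,9,12)
river: ρ → (12,15,-4)
river: ρ → (-4,17,8)
river: ρ → (8,15,-6)
river: ρ → (-6,9,14)
river: ρ → (14,19,-1)
river: ρ → (-1,19,14)
river: ρ → (14,9,-6)
river: ρ → (-6,15,8)
river: ρ → (8,17,-4)
river: ρ → (-4,15,12)
river: ρ → (12,9,-7)
ρ-cycle length = 18 (tail of 2 descent steps not counted)

18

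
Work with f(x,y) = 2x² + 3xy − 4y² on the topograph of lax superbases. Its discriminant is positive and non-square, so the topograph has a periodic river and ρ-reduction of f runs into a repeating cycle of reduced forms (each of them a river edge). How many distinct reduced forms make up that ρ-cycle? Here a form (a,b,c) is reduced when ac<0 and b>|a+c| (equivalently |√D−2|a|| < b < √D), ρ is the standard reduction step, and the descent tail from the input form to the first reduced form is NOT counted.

D = 41, ⌊√D⌋ = 6
river: ρ → (-4,5,1)
river: ρ → (1,5,-4)
river: ρ → (-4,3,2)
river: ρ → (2,5,-2)
river: ρ → (-2,3,4)
river: ρ → (4,5,-1)
river: ρ → (-1,5,4)
river: ρ → (4,3,-2)
river: ρ → (-2,5,2)
river: ρ → (2,3,-4)
ρ-cycle length = 10 (tail of 0 descent steps not counted)

10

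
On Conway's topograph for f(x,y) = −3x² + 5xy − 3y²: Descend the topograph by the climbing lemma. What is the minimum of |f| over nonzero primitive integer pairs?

translate: b→1 (≡-5 mod 6), so (3,-5,3)→(3,1,1)
flip: (3,1,1)→(1,-1,3)
translate: b→1 (≡-1 mod 2), so (1,-1,3)→(1,1,3)
reduced (well bottom): (1,1,3) with a≤c, −a<b≤a
well minimum |f| = |-1| = 1 (negative-definite)

1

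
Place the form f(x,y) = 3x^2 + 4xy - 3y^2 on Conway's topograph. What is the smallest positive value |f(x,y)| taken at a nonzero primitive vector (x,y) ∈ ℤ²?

river: ρ → (-3,2,4)
river: ρ → (4,6,-1)
river: ρ → (-1,6,4)
river: ρ → (4,2,-3)
river: ρ → (-3,4,3)
river: ρ → (3,2,-4)
river: ρ → (-4,6,1)
river: ρ → (1,6,-4)
river: ρ → (-4,2,3)
river: ρ → (3,4,-3)
closes: descent 0, river 10
min |a| on river = 1

1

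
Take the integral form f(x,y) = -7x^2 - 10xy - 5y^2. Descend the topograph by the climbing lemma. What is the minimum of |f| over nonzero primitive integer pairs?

translate: b→-4 (≡10 mod 14), so (7,10,5)→(7,-4,2)
flip: (7,-4,2)→(2,4,7)
translate: b→0 (≡4 mod 4), so (2,4,7)→(2,0,5)
reduced (well bottom): (2,0,5) with a≤c, −a<b≤a
well minimum |f| = |-2| = 2 (negative-definite)

2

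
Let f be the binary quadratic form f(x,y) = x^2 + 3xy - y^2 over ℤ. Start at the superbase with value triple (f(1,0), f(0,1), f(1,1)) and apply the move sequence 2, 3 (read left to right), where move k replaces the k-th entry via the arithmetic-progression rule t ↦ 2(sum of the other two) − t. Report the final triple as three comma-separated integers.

start (1,-1,3) = (f(1,0),f(0,1),f(1,1))
replace slot 2: 2·(1+3) − (-1) = 9 → (1,9,3)
replace slot 3: 2·(1+9) − 3 = 17 → (1,9,17)

1,9,17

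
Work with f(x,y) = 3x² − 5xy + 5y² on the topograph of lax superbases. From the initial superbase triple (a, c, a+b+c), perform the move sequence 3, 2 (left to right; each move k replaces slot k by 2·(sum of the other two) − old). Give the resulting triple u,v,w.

start (3,5,3) = (f(1,0),f(0,1),f(1,1))
replace slot 3: 2·(3+5) − 3 = 13 → (3,5,13)
replace slot 2: 2·(3+13) − 5 = 27 → (3,27,13)

3,27,13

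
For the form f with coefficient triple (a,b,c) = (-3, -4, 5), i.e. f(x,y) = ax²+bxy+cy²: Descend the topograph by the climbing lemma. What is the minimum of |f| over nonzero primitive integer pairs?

descent: ρ → (5,4,-3)  [lands on river]
river: ρ → (-3,8,1)
river: ρ → (1,8,-3)
river: ρ → (-3,4,5)
river: ρ → (5,6,-2)
river: ρ → (-2,6,5)
closes: descent 1, river 6
min |a| on river = 1

1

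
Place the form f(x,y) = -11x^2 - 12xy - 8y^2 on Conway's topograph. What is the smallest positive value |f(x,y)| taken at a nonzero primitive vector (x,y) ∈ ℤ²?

translate: b→-10 (≡12 mod 22), so (11,12,8)→(11,-10,7)
flip: (11,-10,7)→(7,10,11)
translate: b→-4 (≡10 mod 14), so (7,10,11)→(7,-4,8)
reduced (well bottom): (7,-4,8) with a≤c, −a<b≤a
well minimum |f| = |-7| = 7 (negative-definite)

7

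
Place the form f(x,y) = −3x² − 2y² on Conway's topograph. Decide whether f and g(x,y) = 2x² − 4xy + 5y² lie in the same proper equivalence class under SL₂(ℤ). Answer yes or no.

D₁ = -24, D₂ = -24
f is negative-definite; reduce −f:
−f: flip: (3,0,2)→(2,0,3)
−f: reduced (well bottom): (2,0,3) with a≤c, −a<b≤a
flip sign back: reduced form of f is (-2,0,-3)
g: translate: b→0 (≡-4 mod 4), so (2,-4,5)→(2,0,3)
g: reduced (well bottom): (2,0,3) with a≤c, −a<b≤a
reduced forms (-2, 0, -3) vs (2, 0, 3) ⇒ inequivalent

no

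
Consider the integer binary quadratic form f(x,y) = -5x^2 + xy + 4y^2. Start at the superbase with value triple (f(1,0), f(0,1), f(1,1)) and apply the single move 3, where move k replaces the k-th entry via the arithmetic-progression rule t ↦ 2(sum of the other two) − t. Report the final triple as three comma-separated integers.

start (-5,4,0) = (f(1,0),f(0,1),f(1,1))
replace slot 3: 2·((-5)+4) − 0 = -2 → (-5,4,-2)

-5,4,-2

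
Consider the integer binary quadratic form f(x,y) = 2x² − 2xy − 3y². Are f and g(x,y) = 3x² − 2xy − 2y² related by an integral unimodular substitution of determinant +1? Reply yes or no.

D₁ = 28, D₂ = 28
river cycle of f (length 4): (-3, 2, 2), (2, 2, -3), (-3, 4, 1), (1, 4, -3)
river cycle of g (length 4): (-2, 2, 3), (3, 4, -1), (-1, 4, 3), (3, 2, -2)
cycles differ ⇒ inequivalent

no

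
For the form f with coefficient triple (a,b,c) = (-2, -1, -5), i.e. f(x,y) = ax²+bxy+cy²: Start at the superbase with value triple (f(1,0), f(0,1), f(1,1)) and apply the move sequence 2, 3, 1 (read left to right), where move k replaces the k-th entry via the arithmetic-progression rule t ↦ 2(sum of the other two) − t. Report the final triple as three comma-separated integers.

start (-2,-5,-8) = (f(1,0),f(0,1),f(1,1))
replace slot 2: 2·((-2)+(-8)) − (-5) = -15 → (-2,-15,-8)
replace slot 3: 2·((-2)+(-15)) − (-8) = -26 → (-2,-15,-26)
replace slot 1: 2·((-15)+(-26)) − (-2) = -80 → (-80,-15,-26)

-80,-15,-26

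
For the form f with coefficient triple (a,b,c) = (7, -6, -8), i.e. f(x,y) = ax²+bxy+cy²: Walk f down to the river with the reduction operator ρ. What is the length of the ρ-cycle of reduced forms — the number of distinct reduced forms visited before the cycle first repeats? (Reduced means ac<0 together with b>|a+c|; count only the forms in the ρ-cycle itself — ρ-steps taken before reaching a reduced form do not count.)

D = 260, ⌊√D⌋ = 16
descent: ρ → (-8,6,7)  [lands on river]
river: ρ → (7,8,-7)
river: ρ → (-7,6,8)
river: ρ → (8,10,-5)
river: ρ → (-5,10,8)
river: ρ → (8,6,-7)
river: ρ → (-7,8,7)
river: ρ → (7,6,-8)
river: ρ → (-8,10,5)
river: ρ → (5,10,-8)
ρ-cycle length = 10 (tail of 1 descent step not counted)

10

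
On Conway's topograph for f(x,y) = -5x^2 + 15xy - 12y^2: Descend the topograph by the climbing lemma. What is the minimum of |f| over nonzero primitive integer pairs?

translate: b→5 (≡-15 mod 10), so (5,-15,12)→(5,5,2)
flip: (5,5,2)→(2,-5,5)
translate: b→-1 (≡-5 mod 4), so (2,-5,5)→(2,-1,2)
flip: (2,-1,2)→(2,1,2)
reduced (well bottom): (2,1,2) with a≤c, −a<b≤a
well minimum |f| = |-2| = 2 (negative-definite)

2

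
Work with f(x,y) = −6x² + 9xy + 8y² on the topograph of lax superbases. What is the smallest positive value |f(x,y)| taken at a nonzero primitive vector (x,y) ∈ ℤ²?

river: ρ → (8,7,-7)
river: ρ → (-7,7,8)
river: ρ → (8,9,-6)
river: ρ → (-6,15,2)
river: ρ → (2,13,-13)
river: ρ → (-13,13,2)
river: ρ → (2,15,-6)
river: ρ → (-6,9,8)
closes: descent 0, river 8
min |a| on river = 2

2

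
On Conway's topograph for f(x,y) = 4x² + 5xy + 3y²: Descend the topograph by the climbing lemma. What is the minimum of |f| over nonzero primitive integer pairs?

translate: b→-3 (≡5 mod 8), so (4,5,3)→(4,-3,2)
flip: (4,-3,2)→(2,3,4)
translate: b→-1 (≡3 mod 4), so (2,3,4)→(2,-1,3)
reduced (well bottom): (2,-1,3) with a≤c, −a<b≤a
well minimum = a = 2

2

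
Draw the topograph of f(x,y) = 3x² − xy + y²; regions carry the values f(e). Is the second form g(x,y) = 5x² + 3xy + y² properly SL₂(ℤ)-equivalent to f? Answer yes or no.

D₁ = -11, D₂ = -11
f: flip: (3,-1,1)→(1,1,3)
f: reduced (well bottom): (1,1,3) with a≤c, −a<b≤a
g: flip: (5,3,1)→(1,-3,5)
g: translate: b→1 (≡-3 mod 2), so (1,-3,5)→(1,1,3)
g: reduced (well bottom): (1,1,3) with a≤c, −a<b≤a
reduced forms (1, 1, 3) vs (1, 1, 3) ⇒ equivalent

yes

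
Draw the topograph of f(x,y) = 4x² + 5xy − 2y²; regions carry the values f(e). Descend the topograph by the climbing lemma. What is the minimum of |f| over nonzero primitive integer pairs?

river: ρ → (-2,7,1)
river: ρ → (1,7,-2)
river: ρ → (-2,5,4)
river: ρ → (4,3,-3)
river: ρ → (-3,3,4)
river: ρ → (4,5,-2)
closes: descent 0, river 6
min |a| on river = 1

1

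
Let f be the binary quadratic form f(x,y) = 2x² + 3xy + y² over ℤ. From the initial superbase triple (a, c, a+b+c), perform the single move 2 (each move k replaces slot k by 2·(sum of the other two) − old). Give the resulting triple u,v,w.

start (2,1,6) = (f(1,0),f(0,1),f(1,1))
replace slot 2: 2·(2+6) − 1 = 15 → (2,15,6)

2,15,6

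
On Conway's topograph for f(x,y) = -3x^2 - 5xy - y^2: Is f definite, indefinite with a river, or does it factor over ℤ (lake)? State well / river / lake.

D = b²−4ac = (-5)² − 4·(-3)·(-1) = 13
D > 0 non-square ⇒ indefinite ⇒ periodic river

river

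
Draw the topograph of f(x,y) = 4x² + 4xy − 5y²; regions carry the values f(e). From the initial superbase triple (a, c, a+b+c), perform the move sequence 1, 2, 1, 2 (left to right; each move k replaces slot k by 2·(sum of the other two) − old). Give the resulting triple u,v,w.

start (4,-5,3) = (f(1,0),f(0,1),f(1,1))
replace slot 1: 2·((-5)+3) − 4 = -8 → (-8,-5,3)
replace slot 2: 2·((-8)+3) − (-5) = -5 → (-8,-5,3)
replace slot 1: 2·((-5)+3) − (-8) = 4 → (4,-5,3)
replace slot 2: 2·(4+3) − (-5) = 19 → (4,19,3)

4,19,3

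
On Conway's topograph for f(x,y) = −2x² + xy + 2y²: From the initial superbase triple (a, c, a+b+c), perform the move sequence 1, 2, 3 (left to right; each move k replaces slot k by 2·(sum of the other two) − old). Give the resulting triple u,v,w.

start (-2,2,1) = (f(1,0),f(0,1),f(1,1))
replace slot 1: 2·(2+1) − (-2) = 8 → (8,2,1)
replace slot 2: 2·(8+1) − 2 = 16 → (8,16,1)
replace slot 3: 2·(8+16) − 1 = 47 → (8,16,47)

8,16,47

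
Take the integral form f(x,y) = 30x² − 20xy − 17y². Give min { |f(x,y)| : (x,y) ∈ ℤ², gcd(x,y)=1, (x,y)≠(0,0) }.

descent: ρ → (-17,20,30)  [lands on river]
river: ρ → (30,40,-7)
river: ρ → (-7,44,18)
river: ρ → (18,28,-23)
river: ρ → (-23,18,23)
river: ρ → (23,28,-18)
river: ρ → (-18,44,7)
river: ρ → (7,40,-30)
river: ρ → (-30,20,17)
river: ρ → (17,48,-2)
river: ρ → (-2,48,17)
river: ρ → (17,20,-30)
river: ρ → (-30,40,7)
river: ρ → (7,44,-18)
river: ρ → (-18,28,23)
river: ρ → (23,18,-23)
river: ρ → (-23,28,18)
river: ρ → (18,44,-7)
river: ρ → (-7,40,30)
river: ρ → (30,20,-17)
river: ρ → (-17,48,2)
river: ρ → (2,48,-17)
closes: descent 1, river 22
min |a| on river = 2

2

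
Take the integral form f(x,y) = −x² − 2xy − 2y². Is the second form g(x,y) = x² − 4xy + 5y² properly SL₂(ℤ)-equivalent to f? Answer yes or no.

D₁ = -4, D₂ = -4
f is negative-definite; reduce −f:
−f: translate: b→0 (≡2 mod 2), so (1,2,2)→(1,0,1)
−f: reduced (well bottom): (1,0,1) with a≤c, −a<b≤a
flip sign back: reduced form of f is (-1,0,-1)
g: translate: b→0 (≡-4 mod 2), so (1,-4,5)→(1,0,1)
g: reduced (well bottom): (1,0,1) with a≤c, −a<b≤a
reduced forms (-1, 0, -1) vs (1, 0, 1) ⇒ inequivalent

no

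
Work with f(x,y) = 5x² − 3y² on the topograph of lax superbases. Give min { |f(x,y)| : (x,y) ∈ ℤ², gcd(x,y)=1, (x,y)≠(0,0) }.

descent: ρ → (-3,6,2)  [lands on river]
river: ρ → (2,6,-3)
closes: descent 1, river 2
min |a| on river = 2

2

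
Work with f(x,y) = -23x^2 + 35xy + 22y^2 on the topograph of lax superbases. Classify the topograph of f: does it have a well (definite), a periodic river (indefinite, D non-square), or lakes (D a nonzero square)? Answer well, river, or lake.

D = b²−4ac = 35² − 4·(-23)·22 = 3249
D = 57² is a perfect square ⇒ form factors over ℤ ⇒ lakes

lake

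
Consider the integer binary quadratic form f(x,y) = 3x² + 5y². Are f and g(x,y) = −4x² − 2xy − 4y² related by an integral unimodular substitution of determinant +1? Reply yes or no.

D₁ = -60, D₂ = -60
f: reduced (well bottom): (3,0,5) with a≤c, −a<b≤a
g is negative-definite; reduce −g:
−g: reduced (well bottom): (4,2,4) with a≤c, −a<b≤a
flip sign back: reduced form of g is (-4,-2,-4)
reduced forms (3, 0, 5) vs (-4, -2, -4) ⇒ inequivalent

no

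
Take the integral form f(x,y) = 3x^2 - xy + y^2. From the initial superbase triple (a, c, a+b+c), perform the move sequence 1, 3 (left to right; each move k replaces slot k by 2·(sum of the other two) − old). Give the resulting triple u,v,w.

start (3,1,3) = (f(1,0),f(0,1),f(1,1))
replace slot 1: 2·(1+3) − 3 = 5 → (5,1,3)
replace slot 3: 2·(5+1) − 3 = 9 → (5,1,9)

5,1,9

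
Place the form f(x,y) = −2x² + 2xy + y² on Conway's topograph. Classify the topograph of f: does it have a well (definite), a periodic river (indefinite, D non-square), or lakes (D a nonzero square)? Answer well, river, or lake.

D = b²−4ac = 2² − 4·(-2)·1 = 12
D > 0 non-square ⇒ indefinite ⇒ periodic river

river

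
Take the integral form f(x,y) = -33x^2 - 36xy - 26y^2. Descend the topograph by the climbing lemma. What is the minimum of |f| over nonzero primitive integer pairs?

translate: b→-30 (≡36 mod 66), so (33,36,26)→(33,-30,23)
flip: (33,-30,23)→(23,30,33)
translate: b→-16 (≡30 mod 46), so (23,30,33)→(23,-16,26)
reduced (well bottom): (23,-16,26) with a≤c, −a<b≤a
well minimum |f| = |-23| = 23 (negative-definite)

23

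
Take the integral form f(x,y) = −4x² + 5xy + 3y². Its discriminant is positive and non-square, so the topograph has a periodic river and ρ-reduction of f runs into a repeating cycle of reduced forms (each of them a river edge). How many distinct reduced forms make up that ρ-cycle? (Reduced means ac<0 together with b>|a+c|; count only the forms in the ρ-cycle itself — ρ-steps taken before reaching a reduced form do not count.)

D = 73, ⌊√D⌋ = 8
river: ρ → (3,7,-2)
river: ρ → (-2,5,6)
river: ρ → (6,7,-1)
river: ρ → (-1,7,6)
river: ρ → (6,5,-2)
river: ρ → (-2,7,3)
river: ρ → (3,5,-4)
river: ρ → (-4,3,4)
river: ρ → (4,5,-3)
river: ρ → (-3,7,2)
river: ρ → (2,5,-6)
river: ρ → (-6,7,1)
river: ρ → (1,7,-6)
river: ρ → (-6,5,2)
river: ρ → (2,7,-3)
river: ρ → (-3,5,4)
river: ρ → (4,3,-4)
river: ρ → (-4,5,3)
ρ-cycle length = 18 (tail of 0 descent steps not counted)

18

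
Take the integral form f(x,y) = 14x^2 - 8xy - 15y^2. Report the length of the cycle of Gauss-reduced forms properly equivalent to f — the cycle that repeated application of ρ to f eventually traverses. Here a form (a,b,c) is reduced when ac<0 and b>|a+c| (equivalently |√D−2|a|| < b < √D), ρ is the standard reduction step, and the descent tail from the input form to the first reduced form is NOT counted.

D = 904, ⌊√D⌋ = 30
descent: ρ → (-15,8,14)  [lands on river]
river: ρ → (14,20,-9)
river: ρ → (-9,16,18)
river: ρ → (18,20,-7)
river: ρ → (-7,22,15)
river: ρ → (15,8,-14)
river: ρ → (-14,20,9)
river: ρ → (9,16,-18)
river: ρ → (-18,20,7)
river: ρ → (7,22,-15)
ρ-cycle length = 10 (tail of 1 descent step not counted)

10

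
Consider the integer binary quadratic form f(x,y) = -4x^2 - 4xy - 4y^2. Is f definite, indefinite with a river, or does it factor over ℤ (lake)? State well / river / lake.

D = b²−4ac = (-4)² − 4·(-4)·(-4) = -48
D < 0 ⇒ definite ⇒ every region one sign ⇒ single well

well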